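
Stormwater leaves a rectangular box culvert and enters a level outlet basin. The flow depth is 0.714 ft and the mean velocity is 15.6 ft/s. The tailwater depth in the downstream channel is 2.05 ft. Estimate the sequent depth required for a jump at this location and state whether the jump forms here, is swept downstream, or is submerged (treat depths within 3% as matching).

Fr₁ = V₁/√(g·y₁) = 15.6/√(32.2×0.714) = 3.25.
By Bélanger, y₂/y₁ = ½[√(1 + 8Fr₁²) − 1] = ½[√85.68 − 1] = 4.13.
y₂ = 4.13 × 0.714 = 2.95 ft.
Tailwater y_tw = 2.05 ft: y_tw < y₂, so the jump is swept downstream.

y₂ = 2.95 ft; the jump is swept downstream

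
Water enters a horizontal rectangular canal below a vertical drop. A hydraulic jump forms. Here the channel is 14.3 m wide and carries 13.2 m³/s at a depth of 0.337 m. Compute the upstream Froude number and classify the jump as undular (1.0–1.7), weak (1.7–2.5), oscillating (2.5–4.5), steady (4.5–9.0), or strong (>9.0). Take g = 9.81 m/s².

q = Q/b = 13.2/14.3 = 0.923 m²/s; V₁ = q/y₁ = 2.74 m/s. Fr₁ = V₁/√(g·y₁) = 1.51.
Fr₁ = 1.51 lies in the undular range.

Fr₁ = 1.51; undular jump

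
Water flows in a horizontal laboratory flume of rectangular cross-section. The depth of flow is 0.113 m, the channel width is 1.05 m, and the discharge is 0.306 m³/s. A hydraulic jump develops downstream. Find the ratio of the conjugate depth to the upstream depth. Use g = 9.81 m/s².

y₂/y₁ = 3.00

q = Q/b = 0.306/1.05 = 0.291 m²/s; V₁ = q/y₁ = 2.58 m/s. Fr₁ = V₁/√(g·y₁) = 2.45.
From the momentum equation for a rectangular channel, y₂/y₁ = ½[√(1 + 8Fr₁²) − 1] = ½[√49.00 − 1] = 3.00.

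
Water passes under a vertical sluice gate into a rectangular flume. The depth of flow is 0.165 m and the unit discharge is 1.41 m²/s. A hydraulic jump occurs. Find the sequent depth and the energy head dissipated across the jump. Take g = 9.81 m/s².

V₁ = q/y₁ = 1.41/0.165 = 8.55 m/s. Fr₁ = V₁/√(g·y₁) = 8.55/√(9.81×0.165) = 6.72.
Sequent-depth ratio: y₂/y₁ = ½[√(1 + 8Fr₁²) − 1] = ½[√361.9 − 1] = 9.01.
y₂ = 9.01 × 0.165 = 1.49 m.
Head loss: ΔE = (y₂ − y₁)³/(4y₁y₂) = (1.49 − 0.165)³/(4×0.165×1.49) = 2.31/0.981 = 2.35 m.

y₂ = 1.49 m; ΔE = 2.35 m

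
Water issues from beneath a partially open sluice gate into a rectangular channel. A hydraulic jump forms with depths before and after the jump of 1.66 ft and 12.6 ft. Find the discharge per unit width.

q = 69.3 ft²/s

For a rectangular channel the momentum equation gives q² = ½·g·y₁·y₂·(y₁ + y₂) = ½×32.2×1.66×12.6×14.3 = 4802.
q = √4802 = 69.3 ft²/s.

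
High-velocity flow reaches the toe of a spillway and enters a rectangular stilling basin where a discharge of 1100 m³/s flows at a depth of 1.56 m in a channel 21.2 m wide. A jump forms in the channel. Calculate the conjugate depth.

y₂ = 18.0 m

q = Q/b = 1100/21.2 = 51.9 m²/s; V₁ = q/y₁ = 33.3 m/s. Fr₁ = V₁/√(g·y₁) = 8.50.
Sequent-depth ratio: y₂/y₁ = ½[√(1 + 8Fr₁²) − 1] = ½[√579.3 − 1] = 11.5.
y₂ = 11.5 × 1.56 = 18.0 m.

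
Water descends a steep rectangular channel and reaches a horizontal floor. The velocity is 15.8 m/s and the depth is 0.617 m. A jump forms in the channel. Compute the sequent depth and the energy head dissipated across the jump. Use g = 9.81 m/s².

y₂ = 5.30 m; ΔE = 7.86 m

Fr₁ = V₁/√(g·y₁) = 15.8/√(9.81×0.617) = 6.42.
Sequent-depth ratio: y₂/y₁ = ½[√(1 + 8Fr₁²) − 1] = ½[√331.0 − 1] = 8.60.
y₂ = 8.60 × 0.617 = 5.30 m.
q = V₁·y₁ = 15.8 × 0.617 = 9.75 m²/s. V₂ = q/y₂ = 9.75/5.30 = 1.84 m/s. E₁ = y₁ + V₁²/2g = 13.3 m; E₂ = y₂ + V₂²/2g = 5.48 m. ΔE = E₁ − E₂ = 7.86 m.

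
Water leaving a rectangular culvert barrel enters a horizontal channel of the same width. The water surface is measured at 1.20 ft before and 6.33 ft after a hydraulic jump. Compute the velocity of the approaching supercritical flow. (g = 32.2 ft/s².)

For a rectangular channel the momentum equation gives q² = ½·g·y₁·y₂·(y₁ + y₂) = ½×32.2×1.20×6.33×7.53 = 921.
q = √921 = 30.3 ft²/s.
V₁ = q/y₁ = 30.3/1.20 = 25.3 ft/s.

V₁ = 25.3 ft/s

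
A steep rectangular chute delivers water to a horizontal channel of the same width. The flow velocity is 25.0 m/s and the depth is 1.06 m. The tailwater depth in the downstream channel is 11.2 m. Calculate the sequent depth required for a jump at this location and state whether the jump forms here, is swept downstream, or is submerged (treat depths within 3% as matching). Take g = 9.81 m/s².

Fr₁ = V₁/√(g·y₁) = 25.0/√(9.81×1.06) = 7.75.
Bélanger equation: y₂/y₁ = ½[√(1 + 8Fr₁²) − 1] = ½[√481.8 − 1] = 10.5.
y₂ = 10.5 × 1.06 = 11.1 m.
Tailwater y_tw = 11.2 m: y_tw ≈ y₂, so the jump forms here.

y₂ = 11.1 m; the jump forms here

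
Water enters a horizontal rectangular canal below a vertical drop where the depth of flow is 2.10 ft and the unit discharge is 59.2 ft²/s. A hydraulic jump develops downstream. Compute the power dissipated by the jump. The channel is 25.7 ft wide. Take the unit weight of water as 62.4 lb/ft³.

P = 796 hp

V₁ = q/y₁ = 59.2/2.10 = 28.2 ft/s. Fr₁ = V₁/√(g·y₁) = 28.2/√(32.2×2.10) = 3.43.
Conjugate-depth relation: y₂/y₁ = ½[√(1 + 8Fr₁²) − 1] = ½[√95.02 − 1] = 4.37.
y₂ = 4.37 × 2.10 = 9.19 ft.
V₂ = q/y₂ = 59.2/9.19 = 6.45 ft/s. E₁ = y₁ + V₁²/2g = 14.4 ft; E₂ = y₂ + V₂²/2g = 9.83 ft. ΔE = E₁ − E₂ = 4.61 ft.
Q = q·b = 59.2 × 25.7 = 1521 cfs. P = γ·Q·ΔE/550 = 62.4 × 1521 × 4.61 / 550 = 796 hp.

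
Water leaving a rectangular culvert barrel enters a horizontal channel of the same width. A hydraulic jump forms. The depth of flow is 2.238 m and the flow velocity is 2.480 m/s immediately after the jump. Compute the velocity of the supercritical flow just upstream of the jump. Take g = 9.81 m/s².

Fr₂ = V₂/√(g·y₂) = 2.480/√(9.81×2.238) = 0.5293.
From the momentum equation (using Fr₂), y₁/y₂ = ½[√(1 + 8Fr₂²) − 1] = ½[√3.2411 − 1] = 0.4002.
y₁ = 0.4002 × 2.238 = 0.8955 m.
V₁ = q/y₁ = 5.550/0.8955 = 6.198 m/s.

V₁ = 6.198 m/s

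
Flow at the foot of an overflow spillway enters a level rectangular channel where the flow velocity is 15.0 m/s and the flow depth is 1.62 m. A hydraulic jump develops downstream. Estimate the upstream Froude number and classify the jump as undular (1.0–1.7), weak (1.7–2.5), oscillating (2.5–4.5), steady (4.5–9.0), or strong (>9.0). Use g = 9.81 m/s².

Fr₁ = V₁/√(g·y₁) = 15.0/√(9.81×1.62) = 3.76.
Fr₁ = 3.76 lies in the oscillating range.

Fr₁ = 3.76; oscillating jump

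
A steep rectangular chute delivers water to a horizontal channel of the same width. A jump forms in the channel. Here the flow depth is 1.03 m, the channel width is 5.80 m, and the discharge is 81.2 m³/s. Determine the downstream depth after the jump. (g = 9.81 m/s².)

q = Q/b = 81.2/5.80 = 14.0 m²/s; V₁ = q/y₁ = 13.6 m/s. Fr₁ = V₁/√(g·y₁) = 4.28.
Conjugate-depth relation: y₂/y₁ = ½[√(1 + 8Fr₁²) − 1] = ½[√147.3 − 1] = 5.57.
y₂ = 5.57 × 1.03 = 5.73 m.

y₂ = 5.73 m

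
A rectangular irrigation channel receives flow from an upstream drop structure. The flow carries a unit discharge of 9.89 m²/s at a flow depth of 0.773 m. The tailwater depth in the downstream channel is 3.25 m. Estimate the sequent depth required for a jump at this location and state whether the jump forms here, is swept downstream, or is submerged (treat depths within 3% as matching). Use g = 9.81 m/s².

V₁ = q/y₁ = 9.89/0.773 = 12.8 m/s. Fr₁ = V₁/√(g·y₁) = 12.8/√(9.81×0.773) = 4.65.
Sequent-depth ratio: y₂/y₁ = ½[√(1 + 8Fr₁²) − 1] = ½[√173.7 − 1] = 6.09.
y₂ = 6.09 × 0.773 = 4.71 m.
Tailwater y_tw = 3.25 m: y_tw < y₂, so the jump is swept downstream.

y₂ = 4.71 m; the jump is swept downstream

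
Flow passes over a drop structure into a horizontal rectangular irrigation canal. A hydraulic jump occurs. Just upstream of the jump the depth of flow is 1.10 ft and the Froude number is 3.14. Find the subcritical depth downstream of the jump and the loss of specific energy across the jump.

Fr₁ = 3.14 (given).
From the momentum equation for a rectangular channel, y₂/y₁ = ½[√(1 + 8Fr₁²) − 1] = ½[√79.88 − 1] = 3.97.
y₂ = 3.97 × 1.10 = 4.37 ft.
Head loss: ΔE = (y₂ − y₁)³/(4y₁y₂) = (4.37 − 1.10)³/(4×1.10×4.37) = 34.8/19.2 = 1.81 ft.

y₂ = 4.37 ft; ΔE = 1.81 ft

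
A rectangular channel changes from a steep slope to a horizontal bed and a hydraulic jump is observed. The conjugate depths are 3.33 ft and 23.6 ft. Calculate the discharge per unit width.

For a rectangular channel the momentum equation gives q² = ½·g·y₁·y₂·(y₁ + y₂) = ½×32.2×3.33×23.6×26.9 = 34074.
q = √34074 = 185 ft²/s.

q = 185 ft²/s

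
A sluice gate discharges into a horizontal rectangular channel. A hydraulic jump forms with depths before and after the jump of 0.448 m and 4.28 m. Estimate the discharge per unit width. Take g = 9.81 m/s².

For a rectangular channel the momentum equation gives q² = ½·g·y₁·y₂·(y₁ + y₂) = ½×9.81×0.448×4.28×4.73 = 44.5.
q = √44.5 = 6.67 m²/s.

q = 6.67 m²/s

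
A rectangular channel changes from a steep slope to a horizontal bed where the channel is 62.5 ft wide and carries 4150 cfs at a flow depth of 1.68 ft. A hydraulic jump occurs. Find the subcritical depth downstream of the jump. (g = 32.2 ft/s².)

y₂ = 12.0 ft

q = Q/b = 4150/62.5 = 66.4 ft²/s; V₁ = q/y₁ = 39.5 ft/s. Fr₁ = V₁/√(g·y₁) = 5.37.
Sequent-depth ratio: y₂/y₁ = ½[√(1 + 8Fr₁²) − 1] = ½[√232.0 − 1] = 7.12.
y₂ = 7.12 × 1.68 = 12.0 ft.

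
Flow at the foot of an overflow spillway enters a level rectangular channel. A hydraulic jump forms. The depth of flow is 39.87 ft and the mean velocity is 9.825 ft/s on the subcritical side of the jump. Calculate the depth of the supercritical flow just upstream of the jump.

Fr₂ = V₂/√(g·y₂) = 9.825/√(32.2×39.87) = 0.2742.
From the momentum equation (using Fr₂), y₁/y₂ = ½[√(1 + 8Fr₂²) − 1] = ½[√1.6015 − 1] = 0.1328.
y₁ = 0.1328 × 39.87 = 5.293 ft.

y₁ = 5.293 ft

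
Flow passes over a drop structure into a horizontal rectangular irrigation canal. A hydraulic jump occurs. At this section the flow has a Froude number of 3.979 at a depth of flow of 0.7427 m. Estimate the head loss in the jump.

ΔE = 2.576 m

Fr₁ = 3.979 (given).
Sequent-depth ratio: y₂/y₁ = ½[√(1 + 8Fr₁²) − 1] = ½[√127.66 − 1] = 5.149.
y₂ = 5.149 × 0.7427 = 3.824 m.
V₁ = Fr₁·√(g·y₁) = 3.979×√(9.81×0.7427) = 10.74 m/s; q = V₁·y₁ = 7.977 m²/s. V₂ = q/y₂ = 7.977/3.824 = 2.086 m/s. E₁ = y₁ + V₁²/2g = 6.622 m; E₂ = y₂ + V₂²/2g = 4.046 m. ΔE = E₁ − E₂ = 2.576 m.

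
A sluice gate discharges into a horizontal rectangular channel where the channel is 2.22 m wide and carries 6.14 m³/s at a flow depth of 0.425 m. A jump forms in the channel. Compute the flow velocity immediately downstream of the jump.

V₂ = 1.61 m/s

q = Q/b = 6.14/2.22 = 2.77 m²/s; V₁ = q/y₁ = 6.51 m/s. Fr₁ = V₁/√(g·y₁) = 3.19.
By Bélanger, y₂/y₁ = ½[√(1 + 8Fr₁²) − 1] = ½[√82.26 − 1] = 4.03.
y₂ = 4.03 × 0.425 = 1.71 m.
V₂ = q/y₂ = 2.77/1.71 = 1.61 m/s.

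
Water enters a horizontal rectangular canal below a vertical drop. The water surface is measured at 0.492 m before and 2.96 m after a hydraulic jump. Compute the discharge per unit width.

q = 4.97 m²/s

For a rectangular channel the momentum equation gives q² = ½·g·y₁·y₂·(y₁ + y₂) = ½×9.81×0.492×2.96×3.45 = 24.7.
q = √24.7 = 4.97 m²/s.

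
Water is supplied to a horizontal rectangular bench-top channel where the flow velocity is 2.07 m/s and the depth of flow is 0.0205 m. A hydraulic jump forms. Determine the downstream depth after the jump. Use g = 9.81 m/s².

y₂ = 0.124 m

Fr₁ = V₁/√(g·y₁) = 2.07/√(9.81×0.0205) = 4.62.
Sequent-depth ratio: y₂/y₁ = ½[√(1 + 8Fr₁²) − 1] = ½[√171.5 − 1] = 6.05.
y₂ = 6.05 × 0.0205 = 0.124 m.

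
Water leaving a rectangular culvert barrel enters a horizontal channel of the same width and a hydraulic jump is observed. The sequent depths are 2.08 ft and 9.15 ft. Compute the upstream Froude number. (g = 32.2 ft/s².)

Fr₁ = 3.45

For a rectangular channel the momentum equation gives q² = ½·g·y₁·y₂·(y₁ + y₂) = ½×32.2×2.08×9.15×11.2 = 3441.
q = √3441 = 58.7 ft²/s.
V₁ = q/y₁ = 28.2 ft/s; Fr₁ = V₁/√(g·y₁) = 3.45.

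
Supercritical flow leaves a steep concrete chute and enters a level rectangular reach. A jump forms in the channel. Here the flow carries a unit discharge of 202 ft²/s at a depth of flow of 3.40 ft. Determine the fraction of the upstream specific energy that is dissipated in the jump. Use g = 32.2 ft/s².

V₁ = q/y₁ = 202/3.40 = 59.4 ft/s. Fr₁ = V₁/√(g·y₁) = 59.4/√(32.2×3.40) = 5.68.
Sequent-depth ratio: y₂/y₁ = ½[√(1 + 8Fr₁²) − 1] = ½[√258.9 − 1] = 7.55.
y₂ = 7.55 × 3.40 = 25.7 ft.
E₁ = y₁ + V₁²/2g = 58.2 ft. ΔE = (y₂ − y₁)³/(4y₁y₂) = 31.6 ft. ΔE/E₁ = 31.6/58.2 = 0.543.

ΔE/E₁ = 0.543 (54.3%)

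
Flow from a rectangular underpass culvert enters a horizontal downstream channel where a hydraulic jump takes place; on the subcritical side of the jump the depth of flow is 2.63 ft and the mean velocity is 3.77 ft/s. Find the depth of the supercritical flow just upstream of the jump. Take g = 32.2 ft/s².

y₁ = 0.698 ft

Fr₂ = V₂/√(g·y₂) = 3.77/√(32.2×2.63) = 0.410.
Since the conjugate-depth ratio holds either way, y₁/y₂ = ½[√(1 + 8Fr₂²) − 1] = ½[√2.343 − 1] = 0.265.
y₁ = 0.265 × 2.63 = 0.698 ft.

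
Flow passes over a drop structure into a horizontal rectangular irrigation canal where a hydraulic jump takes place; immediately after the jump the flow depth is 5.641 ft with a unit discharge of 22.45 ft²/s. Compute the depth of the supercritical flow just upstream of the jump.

y₁ = 0.8544 ft

V₂ = q/y₂ = 22.45/5.641 = 3.980 ft/s; Fr₂ = V₂/√(g·y₂) = 0.2953.
The Bélanger relation is symmetric: y₁/y₂ = ½[√(1 + 8Fr₂²) − 1] = ½[√1.6976 − 1] = 0.1515.
y₁ = 0.1515 × 5.641 = 0.8544 ft.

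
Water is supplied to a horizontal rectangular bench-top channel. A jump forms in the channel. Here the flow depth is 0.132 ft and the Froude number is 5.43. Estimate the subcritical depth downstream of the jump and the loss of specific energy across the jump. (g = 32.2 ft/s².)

y₂ = 0.950 ft; ΔE = 1.09 ft

Fr₁ = 5.43 (given).
From the momentum equation for a rectangular channel, y₂/y₁ = ½[√(1 + 8Fr₁²) − 1] = ½[√236.9 − 1] = 7.20.
y₂ = 7.20 × 0.132 = 0.950 ft.
Head loss: ΔE = (y₂ − y₁)³/(4y₁y₂) = (0.950 − 0.132)³/(4×0.132×0.950) = 0.547/0.501 = 1.09 ft.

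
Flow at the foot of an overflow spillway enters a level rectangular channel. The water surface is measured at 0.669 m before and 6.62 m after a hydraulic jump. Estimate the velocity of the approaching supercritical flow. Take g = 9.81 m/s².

For a rectangular channel the momentum equation gives q² = ½·g·y₁·y₂·(y₁ + y₂) = ½×9.81×0.669×6.62×7.29 = 158.
q = √158 = 12.6 m²/s.
V₁ = q/y₁ = 12.6/0.669 = 18.8 m/s.

V₁ = 18.8 m/s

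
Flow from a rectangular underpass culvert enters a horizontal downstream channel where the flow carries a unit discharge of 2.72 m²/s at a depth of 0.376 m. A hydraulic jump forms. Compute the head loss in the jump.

ΔE = 1.11 m

V₁ = q/y₁ = 2.72/0.376 = 7.23 m/s. Fr₁ = V₁/√(g·y₁) = 7.23/√(9.81×0.376) = 3.77.
By Bélanger, y₂/y₁ = ½[√(1 + 8Fr₁²) − 1] = ½[√114.5 − 1] = 4.85.
y₂ = 4.85 × 0.376 = 1.82 m.
Head loss: ΔE = (y₂ − y₁)³/(4y₁y₂) = (1.82 − 0.376)³/(4×0.376×1.82) = 3.03/2.74 = 1.11 m.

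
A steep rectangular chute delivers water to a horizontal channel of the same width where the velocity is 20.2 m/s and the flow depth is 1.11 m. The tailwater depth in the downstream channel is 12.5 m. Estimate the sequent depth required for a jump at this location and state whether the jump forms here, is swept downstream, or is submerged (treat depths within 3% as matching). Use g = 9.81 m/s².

Fr₁ = V₁/√(g·y₁) = 20.2/√(9.81×1.11) = 6.12.
Bélanger equation: y₂/y₁ = ½[√(1 + 8Fr₁²) − 1] = ½[√300.8 − 1] = 8.17.
y₂ = 8.17 × 1.11 = 9.07 m.
Tailwater y_tw = 12.5 m: y_tw > y₂, so the jump is submerged.

y₂ = 9.07 m; the jump is submerged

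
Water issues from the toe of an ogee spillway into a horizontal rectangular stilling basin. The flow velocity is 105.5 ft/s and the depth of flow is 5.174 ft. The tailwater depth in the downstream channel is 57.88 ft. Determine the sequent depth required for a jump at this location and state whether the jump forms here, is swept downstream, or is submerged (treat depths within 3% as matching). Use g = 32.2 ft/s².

Fr₁ = V₁/√(g·y₁) = 105.5/√(32.2×5.174) = 8.174.
Bélanger equation: y₂/y₁ = ½[√(1 + 8Fr₁²) − 1] = ½[√535.46 − 1] = 11.07.
y₂ = 11.07 × 5.174 = 57.28 ft.
Tailwater y_tw = 57.88 ft: y_tw ≈ y₂, so the jump forms here.

y₂ = 57.28 ft; the jump forms here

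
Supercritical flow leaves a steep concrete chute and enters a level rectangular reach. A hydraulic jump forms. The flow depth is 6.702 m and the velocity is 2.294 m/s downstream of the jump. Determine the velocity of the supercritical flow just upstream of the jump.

Fr₂ = V₂/√(g·y₂) = 2.294/√(9.81×6.702) = 0.2829.
Applying the sequent-depth relation in reverse, y₁/y₂ = ½[√(1 + 8Fr₂²) − 1] = ½[√1.6403 − 1] = 0.1404.
y₁ = 0.1404 × 6.702 = 0.9408 m.
V₁ = q/y₁ = 15.37/0.9408 = 16.34 m/s.

V₁ = 16.34 m/s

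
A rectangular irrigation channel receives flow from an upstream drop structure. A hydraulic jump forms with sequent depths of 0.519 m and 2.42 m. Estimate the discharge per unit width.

For a rectangular channel the momentum equation gives q² = ½·g·y₁·y₂·(y₁ + y₂) = ½×9.81×0.519×2.42×2.94 = 18.1.
q = √18.1 = 4.26 m²/s.

q = 4.26 m²/s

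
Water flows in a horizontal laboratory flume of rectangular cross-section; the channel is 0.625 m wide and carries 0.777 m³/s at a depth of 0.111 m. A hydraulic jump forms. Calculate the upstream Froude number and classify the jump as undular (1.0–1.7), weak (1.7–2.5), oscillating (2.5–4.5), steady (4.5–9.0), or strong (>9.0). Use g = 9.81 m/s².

Fr₁ = 10.7; strong jump

q = Q/b = 0.777/0.625 = 1.24 m²/s; V₁ = q/y₁ = 11.2 m/s. Fr₁ = V₁/√(g·y₁) = 10.7.
Fr₁ = 10.7 lies in the strong range.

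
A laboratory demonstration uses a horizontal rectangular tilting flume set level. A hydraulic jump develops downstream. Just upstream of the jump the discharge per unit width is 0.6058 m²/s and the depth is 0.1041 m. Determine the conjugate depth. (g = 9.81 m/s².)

y₂ = 0.7973 m

V₁ = q/y₁ = 0.6058/0.1041 = 5.819 m/s. Fr₁ = V₁/√(g·y₁) = 5.819/√(9.81×0.1041) = 5.759.
Conjugate-depth relation: y₂/y₁ = ½[√(1 + 8Fr₁²) − 1] = ½[√266.29 − 1] = 7.659.
y₂ = 7.659 × 0.1041 = 0.7973 m.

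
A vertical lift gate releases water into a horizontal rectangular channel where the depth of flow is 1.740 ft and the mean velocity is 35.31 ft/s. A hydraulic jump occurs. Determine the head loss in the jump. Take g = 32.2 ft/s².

Fr₁ = V₁/√(g·y₁) = 35.31/√(32.2×1.740) = 4.717.
Sequent-depth ratio: y₂/y₁ = ½[√(1 + 8Fr₁²) − 1] = ½[√179.02 − 1] = 6.190.
y₂ = 6.190 × 1.740 = 10.77 ft.
q = V₁·y₁ = 35.31 × 1.740 = 61.44 ft²/s. V₂ = q/y₂ = 61.44/10.77 = 5.704 ft/s. E₁ = y₁ + V₁²/2g = 21.10 ft; E₂ = y₂ + V₂²/2g = 11.28 ft. ΔE = E₁ − E₂ = 9.824 ft.

ΔE = 9.824 ft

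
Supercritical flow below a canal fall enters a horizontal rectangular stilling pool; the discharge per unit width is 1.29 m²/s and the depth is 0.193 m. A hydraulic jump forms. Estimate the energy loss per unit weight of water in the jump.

ΔE = 1.18 m

V₁ = q/y₁ = 1.29/0.193 = 6.68 m/s. Fr₁ = V₁/√(g·y₁) = 6.68/√(9.81×0.193) = 4.86.
By Bélanger, y₂/y₁ = ½[√(1 + 8Fr₁²) − 1] = ½[√189.8 − 1] = 6.39.
y₂ = 6.39 × 0.193 = 1.23 m.
V₂ = q/y₂ = 1.29/1.23 = 1.05 m/s. E₁ = y₁ + V₁²/2g = 2.47 m; E₂ = y₂ + V₂²/2g = 1.29 m. ΔE = E₁ − E₂ = 1.18 m.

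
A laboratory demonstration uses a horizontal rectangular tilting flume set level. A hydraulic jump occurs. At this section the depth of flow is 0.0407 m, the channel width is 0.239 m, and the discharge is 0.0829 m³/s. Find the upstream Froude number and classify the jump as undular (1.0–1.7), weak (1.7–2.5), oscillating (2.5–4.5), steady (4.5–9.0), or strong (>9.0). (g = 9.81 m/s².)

Fr₁ = 13.5; strong jump

q = Q/b = 0.0829/0.239 = 0.347 m²/s; V₁ = q/y₁ = 8.52 m/s. Fr₁ = V₁/√(g·y₁) = 13.5.
Fr₁ = 13.5 lies in the strong range.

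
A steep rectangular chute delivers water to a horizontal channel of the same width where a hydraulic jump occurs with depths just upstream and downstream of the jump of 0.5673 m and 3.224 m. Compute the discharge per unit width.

For a rectangular channel the momentum equation gives q² = ½·g·y₁·y₂·(y₁ + y₂) = ½×9.81×0.5673×3.224×3.791 = 34.01.
q = √34.01 = 5.832 m²/s.

q = 5.832 m²/s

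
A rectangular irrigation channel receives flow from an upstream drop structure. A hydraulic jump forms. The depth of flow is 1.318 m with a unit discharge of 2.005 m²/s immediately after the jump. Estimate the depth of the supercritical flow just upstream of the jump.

V₂ = q/y₂ = 2.005/1.318 = 1.521 m/s; Fr₂ = V₂/√(g·y₂) = 0.4231.
The Bélanger relation is symmetric: y₁/y₂ = ½[√(1 + 8Fr₂²) − 1] = ½[√2.4319 − 1] = 0.2797.
y₁ = 0.2797 × 1.318 = 0.3687 m.

y₁ = 0.3687 m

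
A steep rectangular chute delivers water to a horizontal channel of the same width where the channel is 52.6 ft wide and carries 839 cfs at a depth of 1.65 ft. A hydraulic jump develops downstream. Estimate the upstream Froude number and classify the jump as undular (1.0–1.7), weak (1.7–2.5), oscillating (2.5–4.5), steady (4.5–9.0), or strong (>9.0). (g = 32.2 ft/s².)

q = Q/b = 839/52.6 = 16.0 ft²/s; V₁ = q/y₁ = 9.67 ft/s. Fr₁ = V₁/√(g·y₁) = 1.33.
Fr₁ = 1.33 lies in the undular range.

Fr₁ = 1.33; undular jump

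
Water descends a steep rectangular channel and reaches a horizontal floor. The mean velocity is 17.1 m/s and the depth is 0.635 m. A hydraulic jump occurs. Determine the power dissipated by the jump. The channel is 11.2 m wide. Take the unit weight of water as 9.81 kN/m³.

P = 11357 kW

Fr₁ = V₁/√(g·y₁) = 17.1/√(9.81×0.635) = 6.85.
By Bélanger, y₂/y₁ = ½[√(1 + 8Fr₁²) − 1] = ½[√376.5 − 1] = 9.20.
y₂ = 9.20 × 0.635 = 5.84 m.
Head loss: ΔE = (y₂ − y₁)³/(4y₁y₂) = (5.84 − 0.635)³/(4×0.635×5.84) = 141/14.8 = 9.52 m.
q = V₁·y₁ = 17.1 × 0.635 = 10.9 m²/s. Q = q·b = 10.9 × 11.2 = 122 m³/s. P = γ·Q·ΔE = 9.81 × 122 × 9.52 = 11357 kW.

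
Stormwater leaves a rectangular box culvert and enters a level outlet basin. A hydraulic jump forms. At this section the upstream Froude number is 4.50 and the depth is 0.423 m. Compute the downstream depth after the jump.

y₂ = 2.49 m

Fr₁ = 4.50 (given).
Conjugate-depth relation: y₂/y₁ = ½[√(1 + 8Fr₁²) − 1] = ½[√163.0 − 1] = 5.88.
y₂ = 5.88 × 0.423 = 2.49 m.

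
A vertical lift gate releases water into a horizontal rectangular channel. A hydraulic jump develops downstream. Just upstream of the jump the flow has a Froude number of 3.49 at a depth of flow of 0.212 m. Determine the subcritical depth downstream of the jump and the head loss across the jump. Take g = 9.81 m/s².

y₂ = 0.946 m; ΔE = 0.493 m

Fr₁ = 3.49 (given).
Sequent-depth ratio: y₂/y₁ = ½[√(1 + 8Fr₁²) − 1] = ½[√98.44 − 1] = 4.46.
y₂ = 4.46 × 0.212 = 0.946 m.
Head loss: ΔE = (y₂ − y₁)³/(4y₁y₂) = (0.946 − 0.212)³/(4×0.212×0.946) = 0.395/0.802 = 0.493 m.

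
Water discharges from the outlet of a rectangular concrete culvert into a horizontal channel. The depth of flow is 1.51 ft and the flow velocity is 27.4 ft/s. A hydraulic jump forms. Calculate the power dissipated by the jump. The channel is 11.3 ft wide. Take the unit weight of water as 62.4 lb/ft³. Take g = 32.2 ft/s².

P = 268 hp

Fr₁ = V₁/√(g·y₁) = 27.4/√(32.2×1.51) = 3.93.
Bélanger equation: y₂/y₁ = ½[√(1 + 8Fr₁²) − 1] = ½[√124.5 − 1] = 5.08.
y₂ = 5.08 × 1.51 = 7.67 ft.
q = V₁·y₁ = 27.4 × 1.51 = 41.4 ft²/s. V₂ = q/y₂ = 41.4/7.67 = 5.39 ft/s. E₁ = y₁ + V₁²/2g = 13.2 ft; E₂ = y₂ + V₂²/2g = 8.12 ft. ΔE = E₁ − E₂ = 5.05 ft.
Q = q·b = 41.4 × 11.3 = 468 cfs. P = γ·Q·ΔE/550 = 62.4 × 468 × 5.05 / 550 = 268 hp.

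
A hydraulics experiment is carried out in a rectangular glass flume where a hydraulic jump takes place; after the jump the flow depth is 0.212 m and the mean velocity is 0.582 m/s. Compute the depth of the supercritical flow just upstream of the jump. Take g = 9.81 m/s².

Fr₂ = V₂/√(g·y₂) = 0.582/√(9.81×0.212) = 0.404.
The Bélanger relation is symmetric: y₁/y₂ = ½[√(1 + 8Fr₂²) − 1] = ½[√2.303 − 1] = 0.259.
y₁ = 0.259 × 0.212 = 0.0549 m.

y₁ = 0.0549 m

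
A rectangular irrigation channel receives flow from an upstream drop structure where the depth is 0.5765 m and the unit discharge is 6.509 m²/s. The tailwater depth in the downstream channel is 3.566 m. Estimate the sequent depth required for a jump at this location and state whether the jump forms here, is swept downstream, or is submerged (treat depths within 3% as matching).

V₁ = q/y₁ = 6.509/0.5765 = 11.29 m/s. Fr₁ = V₁/√(g·y₁) = 11.29/√(9.81×0.5765) = 4.748.
From the momentum equation for a rectangular channel, y₂/y₁ = ½[√(1 + 8Fr₁²) − 1] = ½[√181.32 − 1] = 6.233.
y₂ = 6.233 × 0.5765 = 3.593 m.
Tailwater y_tw = 3.566 m: y_tw ≈ y₂, so the jump forms here.

y₂ = 3.593 m; the jump forms here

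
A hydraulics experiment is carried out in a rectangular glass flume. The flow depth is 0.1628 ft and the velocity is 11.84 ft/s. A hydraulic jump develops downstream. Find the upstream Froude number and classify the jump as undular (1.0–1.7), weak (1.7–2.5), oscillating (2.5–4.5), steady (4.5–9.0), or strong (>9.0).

Fr₁ = V₁/√(g·y₁) = 11.84/√(32.2×0.1628) = 5.171.
Fr₁ = 5.171 lies in the steady range.

Fr₁ = 5.171; steady jump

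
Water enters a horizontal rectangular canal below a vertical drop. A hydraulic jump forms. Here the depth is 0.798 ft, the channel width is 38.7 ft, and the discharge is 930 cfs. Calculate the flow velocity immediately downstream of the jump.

V₂ = 3.80 ft/s

q = Q/b = 930/38.7 = 24.0 ft²/s; V₁ = q/y₁ = 30.1 ft/s. Fr₁ = V₁/√(g·y₁) = 5.94.
By Bélanger, y₂/y₁ = ½[√(1 + 8Fr₁²) − 1] = ½[√283.3 − 1] = 7.92.
y₂ = 7.92 × 0.798 = 6.32 ft.
V₂ = q/y₂ = 24.0/6.32 = 3.80 ft/s.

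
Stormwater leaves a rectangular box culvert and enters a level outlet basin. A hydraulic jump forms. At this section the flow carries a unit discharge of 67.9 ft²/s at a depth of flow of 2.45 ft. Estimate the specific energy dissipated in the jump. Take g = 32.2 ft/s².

ΔE = 3.95 ft

V₁ = q/y₁ = 67.9/2.45 = 27.7 ft/s. Fr₁ = V₁/√(g·y₁) = 27.7/√(32.2×2.45) = 3.12.
Bélanger equation: y₂/y₁ = ½[√(1 + 8Fr₁²) − 1] = ½[√78.89 − 1] = 3.94.
y₂ = 3.94 × 2.45 = 9.66 ft.
V₂ = q/y₂ = 67.9/9.66 = 7.03 ft/s. E₁ = y₁ + V₁²/2g = 14.4 ft; E₂ = y₂ + V₂²/2g = 10.4 ft. ΔE = E₁ − E₂ = 3.95 ft.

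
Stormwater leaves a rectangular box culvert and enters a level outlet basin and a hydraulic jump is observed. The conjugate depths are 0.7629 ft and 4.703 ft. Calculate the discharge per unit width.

q = 17.77 ft²/s

For a rectangular channel the momentum equation gives q² = ½·g·y₁·y₂·(y₁ + y₂) = ½×32.2×0.7629×4.703×5.466 = 315.7.
q = √315.7 = 17.77 ft²/s.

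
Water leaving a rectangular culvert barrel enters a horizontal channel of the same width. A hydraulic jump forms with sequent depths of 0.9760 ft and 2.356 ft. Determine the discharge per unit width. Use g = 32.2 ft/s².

q = 11.11 ft²/s

For a rectangular channel the momentum equation gives q² = ½·g·y₁·y₂·(y₁ + y₂) = ½×32.2×0.9760×2.356×3.332 = 123.4.
q = √123.4 = 11.11 ft²/s.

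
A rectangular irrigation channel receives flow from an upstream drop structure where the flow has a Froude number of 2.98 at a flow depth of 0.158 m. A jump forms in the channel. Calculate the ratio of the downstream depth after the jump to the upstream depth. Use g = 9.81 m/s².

Fr₁ = 2.98 (given).
From the momentum equation for a rectangular channel, y₂/y₁ = ½[√(1 + 8Fr₁²) − 1] = ½[√72.04 − 1] = 3.74.

y₂/y₁ = 3.74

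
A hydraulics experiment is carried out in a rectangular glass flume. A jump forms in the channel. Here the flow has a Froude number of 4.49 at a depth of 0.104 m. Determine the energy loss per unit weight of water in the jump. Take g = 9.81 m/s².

ΔE = 0.511 m

Fr₁ = 4.49 (given).
Bélanger equation: y₂/y₁ = ½[√(1 + 8Fr₁²) − 1] = ½[√162.3 − 1] = 5.87.
y₂ = 5.87 × 0.104 = 0.610 m.
Head loss: ΔE = (y₂ − y₁)³/(4y₁y₂) = (0.610 − 0.104)³/(4×0.104×0.610) = 0.130/0.254 = 0.511 m.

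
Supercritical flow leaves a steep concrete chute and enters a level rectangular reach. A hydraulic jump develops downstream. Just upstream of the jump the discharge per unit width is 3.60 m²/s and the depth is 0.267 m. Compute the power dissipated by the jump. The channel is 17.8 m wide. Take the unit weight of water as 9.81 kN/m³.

V₁ = q/y₁ = 3.60/0.267 = 13.5 m/s. Fr₁ = V₁/√(g·y₁) = 13.5/√(9.81×0.267) = 8.33.
Bélanger equation: y₂/y₁ = ½[√(1 + 8Fr₁²) − 1] = ½[√556.3 − 1] = 11.3.
y₂ = 11.3 × 0.267 = 3.02 m.
Head loss: ΔE = (y₂ − y₁)³/(4y₁y₂) = (3.02 − 0.267)³/(4×0.267×3.02) = 20.8/3.22 = 6.45 m.
Q = q·b = 3.60 × 17.8 = 64.1 m³/s. P = γ·Q·ΔE = 9.81 × 64.1 × 6.45 = 4052 kW.

P = 4052 kW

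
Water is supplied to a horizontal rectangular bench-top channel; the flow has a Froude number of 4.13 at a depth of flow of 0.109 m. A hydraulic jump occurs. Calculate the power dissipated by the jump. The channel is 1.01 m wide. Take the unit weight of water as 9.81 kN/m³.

P = 1.95 kW

Fr₁ = 4.13 (given).
Bélanger equation: y₂/y₁ = ½[√(1 + 8Fr₁²) − 1] = ½[√137.5 − 1] = 5.36.
y₂ = 5.36 × 0.109 = 0.584 m.
Head loss: ΔE = (y₂ − y₁)³/(4y₁y₂) = (0.584 − 0.109)³/(4×0.109×0.584) = 0.107/0.255 = 0.422 m.
V₁ = Fr₁·√(g·y₁) = 4.13×√(9.81×0.109) = 4.27 m/s; q = V₁·y₁ = 0.466 m²/s. Q = q·b = 0.466 × 1.01 = 0.470 m³/s. P = γ·Q·ΔE = 9.81 × 0.470 × 0.422 = 1.95 kW.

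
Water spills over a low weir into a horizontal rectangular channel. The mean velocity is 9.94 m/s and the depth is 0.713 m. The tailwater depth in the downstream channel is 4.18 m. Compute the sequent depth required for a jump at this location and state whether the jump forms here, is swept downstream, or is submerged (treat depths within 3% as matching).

Fr₁ = V₁/√(g·y₁) = 9.94/√(9.81×0.713) = 3.76.
By Bélanger, y₂/y₁ = ½[√(1 + 8Fr₁²) − 1] = ½[√114.0 − 1] = 4.84.
y₂ = 4.84 × 0.713 = 3.45 m.
Tailwater y_tw = 4.18 m: y_tw > y₂, so the jump is submerged.

y₂ = 3.45 m; the jump is submerged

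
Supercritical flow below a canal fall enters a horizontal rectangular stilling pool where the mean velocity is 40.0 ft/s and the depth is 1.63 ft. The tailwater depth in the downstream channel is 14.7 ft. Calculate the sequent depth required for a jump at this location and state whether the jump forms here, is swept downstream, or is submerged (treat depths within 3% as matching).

y₂ = 11.9 ft; the jump is submerged

Fr₁ = V₁/√(g·y₁) = 40.0/√(32.2×1.63) = 5.52.
From the momentum equation for a rectangular channel, y₂/y₁ = ½[√(1 + 8Fr₁²) − 1] = ½[√244.9 − 1] = 7.32.
y₂ = 7.32 × 1.63 = 11.9 ft.
Tailwater y_tw = 14.7 ft: y_tw > y₂, so the jump is submerged.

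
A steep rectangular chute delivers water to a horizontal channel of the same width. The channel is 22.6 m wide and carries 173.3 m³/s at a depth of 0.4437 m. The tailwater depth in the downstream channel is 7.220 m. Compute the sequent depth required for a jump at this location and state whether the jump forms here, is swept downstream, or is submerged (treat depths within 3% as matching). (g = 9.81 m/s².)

q = Q/b = 173.3/22.6 = 7.668 m²/s; V₁ = q/y₁ = 17.28 m/s. Fr₁ = V₁/√(g·y₁) = 8.284.
From the momentum equation for a rectangular channel, y₂/y₁ = ½[√(1 + 8Fr₁²) − 1] = ½[√549.95 − 1] = 11.23.
y₂ = 11.23 × 0.4437 = 4.981 m.
Tailwater y_tw = 7.220 m: y_tw > y₂, so the jump is submerged.

y₂ = 4.981 m; the jump is submerged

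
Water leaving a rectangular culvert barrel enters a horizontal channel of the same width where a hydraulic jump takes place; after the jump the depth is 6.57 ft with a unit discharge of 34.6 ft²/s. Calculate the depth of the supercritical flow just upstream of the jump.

V₂ = q/y₂ = 34.6/6.57 = 5.27 ft/s; Fr₂ = V₂/√(g·y₂) = 0.362.
From the momentum equation (using Fr₂), y₁/y₂ = ½[√(1 + 8Fr₂²) − 1] = ½[√2.049 − 1] = 0.216.
y₁ = 0.216 × 6.57 = 1.42 ft.

y₁ = 1.42 ft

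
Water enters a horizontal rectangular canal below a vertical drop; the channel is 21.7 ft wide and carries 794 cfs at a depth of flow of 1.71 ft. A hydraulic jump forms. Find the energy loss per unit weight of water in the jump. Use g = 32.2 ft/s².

q = Q/b = 794/21.7 = 36.6 ft²/s; V₁ = q/y₁ = 21.4 ft/s. Fr₁ = V₁/√(g·y₁) = 2.88.
By Bélanger, y₂/y₁ = ½[√(1 + 8Fr₁²) − 1] = ½[√67.52 − 1] = 3.61.
y₂ = 3.61 × 1.71 = 6.17 ft.
Head loss: ΔE = (y₂ − y₁)³/(4y₁y₂) = (6.17 − 1.71)³/(4×1.71×6.17) = 88.8/42.2 = 2.10 ft.

ΔE = 2.10 ft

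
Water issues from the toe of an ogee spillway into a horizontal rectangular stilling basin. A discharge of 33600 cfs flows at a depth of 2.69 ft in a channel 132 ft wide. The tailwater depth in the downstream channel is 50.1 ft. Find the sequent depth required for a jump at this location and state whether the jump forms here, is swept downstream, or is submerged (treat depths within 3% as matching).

y₂ = 37.4 ft; the jump is submerged

q = Q/b = 33600/132 = 255 ft²/s; V₁ = q/y₁ = 94.6 ft/s. Fr₁ = V₁/√(g·y₁) = 10.2.
From the momentum equation for a rectangular channel, y₂/y₁ = ½[√(1 + 8Fr₁²) − 1] = ½[√828.0 − 1] = 13.9.
y₂ = 13.9 × 2.69 = 37.4 ft.
Tailwater y_tw = 50.1 ft: y_tw > y₂, so the jump is submerged.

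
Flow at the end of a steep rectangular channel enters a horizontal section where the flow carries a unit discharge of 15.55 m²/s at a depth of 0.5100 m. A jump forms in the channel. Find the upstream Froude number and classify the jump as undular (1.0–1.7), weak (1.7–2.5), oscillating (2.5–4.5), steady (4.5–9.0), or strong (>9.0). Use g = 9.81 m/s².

V₁ = q/y₁ = 15.55/0.5100 = 30.49 m/s. Fr₁ = V₁/√(g·y₁) = 30.49/√(9.81×0.5100) = 13.63.
Fr₁ = 13.63 lies in the strong range.

Fr₁ = 13.63; strong jump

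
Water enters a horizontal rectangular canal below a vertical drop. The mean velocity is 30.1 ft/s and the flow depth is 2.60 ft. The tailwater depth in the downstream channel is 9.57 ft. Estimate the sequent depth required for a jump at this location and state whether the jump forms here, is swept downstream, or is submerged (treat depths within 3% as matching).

y₂ = 10.9 ft; the jump is swept downstream

Fr₁ = V₁/√(g·y₁) = 30.1/√(32.2×2.60) = 3.29.
From the momentum equation for a rectangular channel, y₂/y₁ = ½[√(1 + 8Fr₁²) − 1] = ½[√87.58 − 1] = 4.18.
y₂ = 4.18 × 2.60 = 10.9 ft.
Tailwater y_tw = 9.57 ft: y_tw < y₂, so the jump is swept downstream.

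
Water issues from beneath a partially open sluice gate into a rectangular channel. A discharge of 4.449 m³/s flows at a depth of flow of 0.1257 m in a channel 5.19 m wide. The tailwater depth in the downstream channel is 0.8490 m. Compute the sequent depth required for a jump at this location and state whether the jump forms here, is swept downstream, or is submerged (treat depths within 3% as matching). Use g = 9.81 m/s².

q = Q/b = 4.449/5.19 = 0.8572 m²/s; V₁ = q/y₁ = 6.820 m/s. Fr₁ = V₁/√(g·y₁) = 6.141.
From the momentum equation for a rectangular channel, y₂/y₁ = ½[√(1 + 8Fr₁²) − 1] = ½[√302.72 − 1] = 8.199.
y₂ = 8.199 × 0.1257 = 1.031 m.
Tailwater y_tw = 0.8490 m: y_tw < y₂, so the jump is swept downstream.

y₂ = 1.031 m; the jump is swept downstream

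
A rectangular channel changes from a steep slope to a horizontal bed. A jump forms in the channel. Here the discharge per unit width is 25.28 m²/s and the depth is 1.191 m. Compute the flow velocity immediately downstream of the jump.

V₁ = q/y₁ = 25.28/1.191 = 21.23 m/s. Fr₁ = V₁/√(g·y₁) = 21.23/√(9.81×1.191) = 6.210.
By Bélanger, y₂/y₁ = ½[√(1 + 8Fr₁²) − 1] = ½[√309.49 − 1] = 8.296.
y₂ = 8.296 × 1.191 = 9.881 m.
V₂ = q/y₂ = 25.28/9.881 = 2.559 m/s.

V₂ = 2.559 m/s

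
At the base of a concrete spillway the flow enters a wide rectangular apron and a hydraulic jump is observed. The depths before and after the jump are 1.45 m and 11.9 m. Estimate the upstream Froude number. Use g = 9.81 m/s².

For a rectangular channel the momentum equation gives q² = ½·g·y₁·y₂·(y₁ + y₂) = ½×9.81×1.45×11.9×13.3 = 1130.
q = √1130 = 33.6 m²/s.
V₁ = q/y₁ = 23.2 m/s; Fr₁ = V₁/√(g·y₁) = 6.15.

Fr₁ = 6.15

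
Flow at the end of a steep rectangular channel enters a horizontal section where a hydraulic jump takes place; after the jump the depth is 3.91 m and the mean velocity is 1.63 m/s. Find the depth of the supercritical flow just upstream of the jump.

y₁ = 0.482 m

Fr₂ = V₂/√(g·y₂) = 1.63/√(9.81×3.91) = 0.263.
Applying the sequent-depth relation in reverse, y₁/y₂ = ½[√(1 + 8Fr₂²) − 1] = ½[√1.554 − 1] = 0.123.
y₁ = 0.123 × 3.91 = 0.482 m.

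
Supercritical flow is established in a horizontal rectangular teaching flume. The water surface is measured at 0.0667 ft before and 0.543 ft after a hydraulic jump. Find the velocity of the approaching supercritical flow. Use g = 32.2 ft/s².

For a rectangular channel the momentum equation gives q² = ½·g·y₁·y₂·(y₁ + y₂) = ½×32.2×0.0667×0.543×0.610 = 0.356.
q = √0.356 = 0.596 ft²/s.
V₁ = q/y₁ = 0.596/0.0667 = 8.94 ft/s.

V₁ = 8.94 ft/s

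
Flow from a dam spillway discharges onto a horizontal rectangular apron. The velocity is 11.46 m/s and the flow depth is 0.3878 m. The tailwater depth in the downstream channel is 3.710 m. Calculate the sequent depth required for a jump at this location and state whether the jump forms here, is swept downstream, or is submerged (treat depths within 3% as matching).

Fr₁ = V₁/√(g·y₁) = 11.46/√(9.81×0.3878) = 5.876.
Bélanger equation: y₂/y₁ = ½[√(1 + 8Fr₁²) − 1] = ½[√277.17 − 1] = 7.824.
y₂ = 7.824 × 0.3878 = 3.034 m.
Tailwater y_tw = 3.710 m: y_tw > y₂, so the jump is submerged.

y₂ = 3.034 m; the jump is submerged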